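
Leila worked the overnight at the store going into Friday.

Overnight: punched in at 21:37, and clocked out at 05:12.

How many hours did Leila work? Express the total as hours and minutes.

Overnight: 21:37 → midnight = 2 h 23 min; midnight → 05:12 = 5 h 12 min; span 7 h 35 min

7 h 35 min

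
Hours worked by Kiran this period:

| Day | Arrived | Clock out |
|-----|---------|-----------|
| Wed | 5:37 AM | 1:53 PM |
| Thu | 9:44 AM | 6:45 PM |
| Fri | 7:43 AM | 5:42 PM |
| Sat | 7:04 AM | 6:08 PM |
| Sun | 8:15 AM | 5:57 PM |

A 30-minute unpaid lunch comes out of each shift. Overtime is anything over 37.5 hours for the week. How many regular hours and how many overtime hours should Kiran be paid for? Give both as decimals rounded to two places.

Wed: 5:37 AM–1:53 PM = 8 h 16 min; less 30 min break → 7 h 46 min
Thu: 9:44 AM–6:45 PM = 9 h 1 min; less 30 min break → 8 h 31 min
Fri: 7:43 AM–5:42 PM = 9 h 59 min; less 30 min break → 9 h 29 min
Sat: 7:04 AM–6:08 PM = 11 h 4 min; less 30 min break → 10 h 34 min
Sun: 8:15 AM–5:57 PM = 9 h 42 min; less 30 min break → 9 h 12 min
Total worked: 45 h 32 min = 45.53 h.
Threshold 37.5 h → overtime 8 h 2 min, regular 37 h 30 min.

Regular 37.50 hours, overtime 8.03 hours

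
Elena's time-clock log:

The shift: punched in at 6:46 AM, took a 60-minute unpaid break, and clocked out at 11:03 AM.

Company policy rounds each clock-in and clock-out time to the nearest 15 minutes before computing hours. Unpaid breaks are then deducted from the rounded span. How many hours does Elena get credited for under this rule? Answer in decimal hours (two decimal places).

3.25 hours

The shift: in 6:46 AM→6:45 AM, out 11:03 AM→11:00 AM; 4 h 15 min − 60 min = 3 h 15 min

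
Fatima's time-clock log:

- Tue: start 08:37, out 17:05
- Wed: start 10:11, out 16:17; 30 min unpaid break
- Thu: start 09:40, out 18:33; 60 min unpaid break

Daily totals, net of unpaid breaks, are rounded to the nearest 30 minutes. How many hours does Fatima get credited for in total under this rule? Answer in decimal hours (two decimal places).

22.00 hours

Tue: 08:37–17:05 = 8 h 28 min → rounds to 8 h 30 min
Wed: 10:11–16:17 = 6 h 6 min − 30 min = 5 h 36 min → rounds to 5 h 30 min
Thu: 09:40–18:33 = 8 h 53 min − 60 min = 7 h 53 min → rounds to 8 h 0 min
Total credited: 22 h 0 min.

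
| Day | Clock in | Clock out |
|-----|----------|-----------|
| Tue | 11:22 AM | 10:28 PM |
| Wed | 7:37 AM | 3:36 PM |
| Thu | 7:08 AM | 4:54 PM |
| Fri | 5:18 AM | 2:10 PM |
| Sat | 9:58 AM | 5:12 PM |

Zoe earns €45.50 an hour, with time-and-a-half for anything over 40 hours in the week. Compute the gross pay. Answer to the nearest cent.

Tue: 11:22 AM–10:28 PM = 11 h 6 min
Wed: 7:37 AM–3:36 PM = 7 h 59 min
Thu: 7:08 AM–4:54 PM = 9 h 46 min
Fri: 5:18 AM–2:10 PM = 8 h 52 min
Sat: 9:58 AM–5:12 PM = 7 h 14 min
Total worked: 44 h 57 min = 2697 min.
Regular 40 h 0 min = 2400 min at €45.50/h; overtime 4 h 57 min = 297 min at €68.25/h.
Pay = (2400 × €45.50 + 297 × €68.25) ÷ 60 = €2157.84.

€2157.84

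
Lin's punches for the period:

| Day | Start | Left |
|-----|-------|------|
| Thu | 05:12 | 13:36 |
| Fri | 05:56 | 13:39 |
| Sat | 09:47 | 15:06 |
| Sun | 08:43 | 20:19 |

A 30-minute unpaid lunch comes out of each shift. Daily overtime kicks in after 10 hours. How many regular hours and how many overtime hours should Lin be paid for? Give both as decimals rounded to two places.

Thu: 05:12–13:36 = 8 h 24 min; less 30 min break → 7 h 54 min
Fri: 05:56–13:39 = 7 h 43 min; less 30 min break → 7 h 13 min
Sat: 09:47–15:06 = 5 h 19 min; less 30 min break → 4 h 49 min
Sun: 08:43–20:19 = 11 h 36 min; less 30 min break → 11 h 6 min
Thu reg 7 h 54 min / OT 0 h 0 min; Fri reg 7 h 13 min / OT 0 h 0 min; Sat reg 4 h 49 min / OT 0 h 0 min; Sun reg 10 h 0 min / OT 1 h 6 min.
Totals: regular 29 h 56 min, overtime 1 h 6 min.

Regular 29.93 hours, overtime 1.10 hours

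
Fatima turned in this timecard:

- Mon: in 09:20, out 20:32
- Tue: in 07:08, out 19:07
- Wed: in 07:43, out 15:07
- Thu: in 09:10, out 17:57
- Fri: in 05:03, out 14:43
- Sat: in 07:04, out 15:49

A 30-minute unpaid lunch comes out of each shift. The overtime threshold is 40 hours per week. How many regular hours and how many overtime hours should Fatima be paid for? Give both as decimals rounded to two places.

Mon: 09:20–20:32 = 11 h 12 min; less 30 min break → 10 h 42 min
Tue: 07:08–19:07 = 11 h 59 min; less 30 min break → 11 h 29 min
Wed: 07:43–15:07 = 7 h 24 min; less 30 min break → 6 h 54 min
Thu: 09:10–17:57 = 8 h 47 min; less 30 min break → 8 h 17 min
Fri: 05:03–14:43 = 9 h 40 min; less 30 min break → 9 h 10 min
Sat: 07:04–15:49 = 8 h 45 min; less 30 min break → 8 h 15 min
Total worked: 54 h 47 min = 54.78 h.
Threshold 40 h → overtime 14 h 47 min, regular 40 h 0 min.

Regular 40.00 hours, overtime 14.78 hours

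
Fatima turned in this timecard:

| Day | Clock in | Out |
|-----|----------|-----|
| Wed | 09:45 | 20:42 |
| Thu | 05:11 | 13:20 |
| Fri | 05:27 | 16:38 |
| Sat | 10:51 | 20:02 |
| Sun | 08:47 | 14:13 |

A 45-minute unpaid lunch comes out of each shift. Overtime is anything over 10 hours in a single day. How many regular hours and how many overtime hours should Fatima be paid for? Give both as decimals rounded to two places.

Regular 40.52 hours, overtime 0.63 hours

Wed: 09:45–20:42 = 10 h 57 min; less 45 min break → 10 h 12 min
Thu: 05:11–13:20 = 8 h 9 min; less 45 min break → 7 h 24 min
Fri: 05:27–16:38 = 11 h 11 min; less 45 min break → 10 h 26 min
Sat: 10:51–20:02 = 9 h 11 min; less 45 min break → 8 h 26 min
Sun: 08:47–14:13 = 5 h 26 min; less 45 min break → 4 h 41 min
Wed reg 10 h 0 min / OT 0 h 12 min; Thu reg 7 h 24 min / OT 0 h 0 min; Fri reg 10 h 0 min / OT 0 h 26 min; Sat reg 8 h 26 min / OT 0 h 0 min; Sun reg 4 h 41 min / OT 0 h 0 min.
Totals: regular 40 h 31 min, overtime 0 h 38 min.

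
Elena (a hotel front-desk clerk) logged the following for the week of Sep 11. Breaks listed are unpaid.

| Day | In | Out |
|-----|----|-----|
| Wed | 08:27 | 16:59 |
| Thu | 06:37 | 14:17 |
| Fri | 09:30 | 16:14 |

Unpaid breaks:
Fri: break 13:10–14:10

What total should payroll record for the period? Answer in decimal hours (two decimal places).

21.93 hours

Wed: 08:27–16:59 = 8 h 32 min
Thu: 06:37–14:17 = 7 h 40 min
Fri: 09:30–16:14 = 6 h 44 min; less 60 min break → 5 h 44 min
Total: 8 h 32 min + 7 h 40 min + 5 h 44 min = 21 h 56 min.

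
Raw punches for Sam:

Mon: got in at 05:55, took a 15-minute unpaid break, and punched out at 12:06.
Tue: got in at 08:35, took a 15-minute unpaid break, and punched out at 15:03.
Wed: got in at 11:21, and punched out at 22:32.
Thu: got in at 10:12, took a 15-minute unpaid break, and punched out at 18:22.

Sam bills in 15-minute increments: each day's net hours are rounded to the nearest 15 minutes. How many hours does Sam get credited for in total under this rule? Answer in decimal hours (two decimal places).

31.50 hours

Mon: 05:55–12:06 = 6 h 11 min − 15 min = 5 h 56 min → rounds to 6 h 0 min
Tue: 08:35–15:03 = 6 h 28 min − 15 min = 6 h 13 min → rounds to 6 h 15 min
Wed: 11:21–22:32 = 11 h 11 min → rounds to 11 h 15 min
Thu: 10:12–18:22 = 8 h 10 min − 15 min = 7 h 55 min → rounds to 8 h 0 min
Total credited: 31 h 30 min.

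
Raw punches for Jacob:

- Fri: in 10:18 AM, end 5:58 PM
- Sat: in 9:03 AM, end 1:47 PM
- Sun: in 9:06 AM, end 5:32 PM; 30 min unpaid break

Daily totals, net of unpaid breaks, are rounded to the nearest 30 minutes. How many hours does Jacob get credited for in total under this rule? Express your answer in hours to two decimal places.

20.00 hours

Fri: 10:18 AM–5:58 PM = 7 h 40 min → rounds to 7 h 30 min
Sat: 9:03 AM–1:47 PM = 4 h 44 min → rounds to 4 h 30 min
Sun: 9:06 AM–5:32 PM = 8 h 26 min − 30 min = 7 h 56 min → rounds to 8 h 0 min
Total credited: 20 h 0 min.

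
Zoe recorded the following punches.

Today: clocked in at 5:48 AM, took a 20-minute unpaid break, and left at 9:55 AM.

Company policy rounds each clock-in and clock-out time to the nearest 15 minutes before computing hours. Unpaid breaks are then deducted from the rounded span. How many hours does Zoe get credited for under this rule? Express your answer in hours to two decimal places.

3.92 hours

Today: in 5:48 AM→5:45 AM, out 9:55 AM→10:00 AM; 4 h 15 min − 20 min = 3 h 55 min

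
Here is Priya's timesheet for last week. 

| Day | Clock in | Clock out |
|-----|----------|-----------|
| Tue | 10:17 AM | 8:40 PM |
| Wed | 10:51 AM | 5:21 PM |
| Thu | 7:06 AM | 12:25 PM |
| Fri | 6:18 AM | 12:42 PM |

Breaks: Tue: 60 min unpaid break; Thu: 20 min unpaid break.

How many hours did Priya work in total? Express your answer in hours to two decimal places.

Tue: 10:17 AM–8:40 PM = 10 h 23 min; less 60 min break → 9 h 23 min
Wed: 10:51 AM–5:21 PM = 6 h 30 min
Thu: 7:06 AM–12:25 PM = 5 h 19 min; less 20 min break → 4 h 59 min
Fri: 6:18 AM–12:42 PM = 6 h 24 min
Total: 9 h 23 min + 6 h 30 min + 4 h 59 min + 6 h 24 min = 27 h 16 min.

27.27 hours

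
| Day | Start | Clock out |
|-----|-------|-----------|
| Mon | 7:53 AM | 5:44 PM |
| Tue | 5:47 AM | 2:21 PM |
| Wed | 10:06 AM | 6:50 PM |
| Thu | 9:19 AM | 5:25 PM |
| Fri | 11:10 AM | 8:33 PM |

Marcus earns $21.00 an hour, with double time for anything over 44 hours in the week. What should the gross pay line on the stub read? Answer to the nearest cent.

$950.60

Mon: 7:53 AM–5:44 PM = 9 h 51 min
Tue: 5:47 AM–2:21 PM = 8 h 34 min
Wed: 10:06 AM–6:50 PM = 8 h 44 min
Thu: 9:19 AM–5:25 PM = 8 h 6 min
Fri: 11:10 AM–8:33 PM = 9 h 23 min
Total worked: 44 h 38 min = 2678 min.
Regular 44 h 0 min = 2640 min at $21.00/h; overtime 0 h 38 min = 38 min at $42.00/h.
Pay = (2640 × $21.00 + 38 × $42.00) ÷ 60 = $950.60.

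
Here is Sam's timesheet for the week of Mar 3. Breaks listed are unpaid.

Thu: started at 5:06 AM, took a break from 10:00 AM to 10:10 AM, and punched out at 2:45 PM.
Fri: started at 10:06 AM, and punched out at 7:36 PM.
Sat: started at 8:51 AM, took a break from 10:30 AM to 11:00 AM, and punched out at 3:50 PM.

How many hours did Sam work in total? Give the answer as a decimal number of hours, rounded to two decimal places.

25.47 hours

Thu: 5:06 AM–2:45 PM = 9 h 39 min; less 10 min break → 9 h 29 min
Fri: 10:06 AM–7:36 PM = 9 h 30 min
Sat: 8:51 AM–3:50 PM = 6 h 59 min; less 30 min break → 6 h 29 min
Total: 9 h 29 min + 9 h 30 min + 6 h 29 min = 25 h 28 min.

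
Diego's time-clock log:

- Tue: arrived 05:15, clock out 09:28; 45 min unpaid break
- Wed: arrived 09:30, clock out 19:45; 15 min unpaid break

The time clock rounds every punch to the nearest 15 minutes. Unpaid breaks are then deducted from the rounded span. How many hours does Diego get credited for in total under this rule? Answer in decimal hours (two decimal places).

Tue: in 05:15→05:15, out 09:28→09:30; 4 h 15 min − 45 min = 3 h 30 min
Wed: in 09:30→09:30, out 19:45→19:45; 10 h 15 min − 15 min = 10 h 0 min
Total credited: 13 h 30 min.

13.50 hours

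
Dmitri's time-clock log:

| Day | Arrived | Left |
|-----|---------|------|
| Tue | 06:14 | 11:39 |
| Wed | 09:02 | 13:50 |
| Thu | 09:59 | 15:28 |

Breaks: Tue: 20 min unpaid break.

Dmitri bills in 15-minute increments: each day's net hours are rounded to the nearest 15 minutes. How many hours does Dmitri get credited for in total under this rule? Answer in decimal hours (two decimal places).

Tue: 06:14–11:39 = 5 h 25 min − 20 min = 5 h 5 min → rounds to 5 h 0 min
Wed: 09:02–13:50 = 4 h 48 min → rounds to 4 h 45 min
Thu: 09:59–15:28 = 5 h 29 min → rounds to 5 h 30 min
Total credited: 15 h 15 min.

15.25 hours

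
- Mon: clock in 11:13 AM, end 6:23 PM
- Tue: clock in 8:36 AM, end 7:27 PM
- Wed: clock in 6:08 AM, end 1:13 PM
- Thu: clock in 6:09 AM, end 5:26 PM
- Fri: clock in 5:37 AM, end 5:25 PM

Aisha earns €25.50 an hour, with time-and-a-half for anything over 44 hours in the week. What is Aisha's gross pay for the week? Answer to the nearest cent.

€1282.01

Mon: 11:13 AM–6:23 PM = 7 h 10 min
Tue: 8:36 AM–7:27 PM = 10 h 51 min
Wed: 6:08 AM–1:13 PM = 7 h 5 min
Thu: 6:09 AM–5:26 PM = 11 h 17 min
Fri: 5:37 AM–5:25 PM = 11 h 48 min
Total worked: 48 h 11 min = 2891 min.
Regular 44 h 0 min = 2640 min at €25.50/h; overtime 4 h 11 min = 251 min at €38.25/h.
Pay = (2640 × €25.50 + 251 × €38.25) ÷ 60 = €1282.01.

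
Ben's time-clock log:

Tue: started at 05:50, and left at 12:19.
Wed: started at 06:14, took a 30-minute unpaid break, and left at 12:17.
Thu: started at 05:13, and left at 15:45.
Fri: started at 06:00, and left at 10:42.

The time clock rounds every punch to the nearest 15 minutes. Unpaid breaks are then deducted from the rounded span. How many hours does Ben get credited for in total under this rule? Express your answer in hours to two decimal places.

27.25 hours

Tue: in 05:50→05:45, out 12:19→12:15; 6 h 30 min
Wed: in 06:14→06:15, out 12:17→12:15; 6 h 0 min − 30 min = 5 h 30 min
Thu: in 05:13→05:15, out 15:45→15:45; 10 h 30 min
Fri: in 06:00→06:00, out 10:42→10:45; 4 h 45 min
Total credited: 27 h 15 min.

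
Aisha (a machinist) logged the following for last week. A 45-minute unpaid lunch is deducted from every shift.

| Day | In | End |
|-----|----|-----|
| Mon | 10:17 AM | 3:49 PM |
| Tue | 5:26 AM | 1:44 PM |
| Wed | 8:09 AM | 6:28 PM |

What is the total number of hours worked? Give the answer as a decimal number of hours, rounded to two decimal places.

21.90 hours

Mon: 10:17 AM–3:49 PM = 5 h 32 min; less 45 min break → 4 h 47 min
Tue: 5:26 AM–1:44 PM = 8 h 18 min; less 45 min break → 7 h 33 min
Wed: 8:09 AM–6:28 PM = 10 h 19 min; less 45 min break → 9 h 34 min
Total: 4 h 47 min + 7 h 33 min + 9 h 34 min = 21 h 54 min.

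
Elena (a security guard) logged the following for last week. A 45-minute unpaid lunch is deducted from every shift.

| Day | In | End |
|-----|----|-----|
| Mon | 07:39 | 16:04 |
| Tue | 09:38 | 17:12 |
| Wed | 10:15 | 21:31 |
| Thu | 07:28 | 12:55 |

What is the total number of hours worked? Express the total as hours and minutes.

29 h 42 min

Mon: 07:39–16:04 = 8 h 25 min; less 45 min break → 7 h 40 min
Tue: 09:38–17:12 = 7 h 34 min; less 45 min break → 6 h 49 min
Wed: 10:15–21:31 = 11 h 16 min; less 45 min break → 10 h 31 min
Thu: 07:28–12:55 = 5 h 27 min; less 45 min break → 4 h 42 min
Total: 7 h 40 min + 6 h 49 min + 10 h 31 min + 4 h 42 min = 29 h 42 min.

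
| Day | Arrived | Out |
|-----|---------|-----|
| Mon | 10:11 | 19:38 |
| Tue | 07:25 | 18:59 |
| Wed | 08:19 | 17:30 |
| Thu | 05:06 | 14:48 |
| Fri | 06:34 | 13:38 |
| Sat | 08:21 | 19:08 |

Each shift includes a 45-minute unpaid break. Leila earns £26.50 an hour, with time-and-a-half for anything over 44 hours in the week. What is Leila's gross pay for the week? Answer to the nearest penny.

Mon: 10:11–19:38 = 9 h 27 min; less 45 min break → 8 h 42 min
Tue: 07:25–18:59 = 11 h 34 min; less 45 min break → 10 h 49 min
Wed: 08:19–17:30 = 9 h 11 min; less 45 min break → 8 h 26 min
Thu: 05:06–14:48 = 9 h 42 min; less 45 min break → 8 h 57 min
Fri: 06:34–13:38 = 7 h 4 min; less 45 min break → 6 h 19 min
Sat: 08:21–19:08 = 10 h 47 min; less 45 min break → 10 h 2 min
Total worked: 53 h 15 min = 3195 min.
Regular 44 h 0 min = 2640 min at £26.50/h; overtime 9 h 15 min = 555 min at £39.75/h.
Pay = (2640 × £26.50 + 555 × £39.75) ÷ 60 = £1533.69.

£1533.69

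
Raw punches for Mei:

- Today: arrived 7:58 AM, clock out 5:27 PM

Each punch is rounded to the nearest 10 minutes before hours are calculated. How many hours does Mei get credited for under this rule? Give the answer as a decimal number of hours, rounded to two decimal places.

9.50 hours

Today: in 7:58 AM→8:00 AM, out 5:27 PM→5:30 PM; 9 h 30 min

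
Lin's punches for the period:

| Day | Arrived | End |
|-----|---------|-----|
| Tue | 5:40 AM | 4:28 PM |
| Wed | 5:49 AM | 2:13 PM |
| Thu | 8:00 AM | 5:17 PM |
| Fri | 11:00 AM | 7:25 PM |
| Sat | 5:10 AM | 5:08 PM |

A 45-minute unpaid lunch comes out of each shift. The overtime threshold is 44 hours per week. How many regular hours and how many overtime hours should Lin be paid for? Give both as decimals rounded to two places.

Regular 44.00 hours, overtime 1.12 hours

Tue: 5:40 AM–4:28 PM = 10 h 48 min; less 45 min break → 10 h 3 min
Wed: 5:49 AM–2:13 PM = 8 h 24 min; less 45 min break → 7 h 39 min
Thu: 8:00 AM–5:17 PM = 9 h 17 min; less 45 min break → 8 h 32 min
Fri: 11:00 AM–7:25 PM = 8 h 25 min; less 45 min break → 7 h 40 min
Sat: 5:10 AM–5:08 PM = 11 h 58 min; less 45 min break → 11 h 13 min
Total worked: 45 h 7 min = 45.12 h.
Threshold 44 h → overtime 1 h 7 min, regular 44 h 0 min.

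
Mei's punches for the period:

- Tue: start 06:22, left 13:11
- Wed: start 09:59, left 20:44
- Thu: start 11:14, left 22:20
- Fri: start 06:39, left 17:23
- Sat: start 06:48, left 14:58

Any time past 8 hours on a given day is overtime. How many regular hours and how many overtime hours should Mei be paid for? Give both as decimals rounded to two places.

Tue: 06:22–13:11 = 6 h 49 min
Wed: 09:59–20:44 = 10 h 45 min
Thu: 11:14–22:20 = 11 h 6 min
Fri: 06:39–17:23 = 10 h 44 min
Sat: 06:48–14:58 = 8 h 10 min
Tue reg 6 h 49 min / OT 0 h 0 min; Wed reg 8 h 0 min / OT 2 h 45 min; Thu reg 8 h 0 min / OT 3 h 6 min; Fri reg 8 h 0 min / OT 2 h 44 min; Sat reg 8 h 0 min / OT 0 h 10 min.
Totals: regular 38 h 49 min, overtime 8 h 45 min.

Regular 38.82 hours, overtime 8.75 hours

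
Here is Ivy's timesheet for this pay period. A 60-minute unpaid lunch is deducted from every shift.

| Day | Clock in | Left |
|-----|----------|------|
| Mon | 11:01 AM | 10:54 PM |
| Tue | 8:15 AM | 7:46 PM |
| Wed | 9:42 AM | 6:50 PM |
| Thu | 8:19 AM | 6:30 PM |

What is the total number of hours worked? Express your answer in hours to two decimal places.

38.72 hours

Mon: 11:01 AM–10:54 PM = 11 h 53 min; less 60 min break → 10 h 53 min
Tue: 8:15 AM–7:46 PM = 11 h 31 min; less 60 min break → 10 h 31 min
Wed: 9:42 AM–6:50 PM = 9 h 8 min; less 60 min break → 8 h 8 min
Thu: 8:19 AM–6:30 PM = 10 h 11 min; less 60 min break → 9 h 11 min
Total: 10 h 53 min + 10 h 31 min + 8 h 8 min + 9 h 11 min = 38 h 43 min.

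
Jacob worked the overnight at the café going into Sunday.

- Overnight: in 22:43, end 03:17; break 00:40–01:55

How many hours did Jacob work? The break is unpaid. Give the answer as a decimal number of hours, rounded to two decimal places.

3.32 hours

Overnight: 22:43 → midnight = 1 h 17 min; midnight → 03:17 = 3 h 17 min; span 4 h 34 min; less 75 min break → 3 h 19 min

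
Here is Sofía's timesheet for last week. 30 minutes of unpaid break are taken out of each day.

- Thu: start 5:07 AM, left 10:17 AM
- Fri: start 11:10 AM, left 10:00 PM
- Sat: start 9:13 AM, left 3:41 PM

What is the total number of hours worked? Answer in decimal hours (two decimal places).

20.97 hours

Thu: 5:07 AM–10:17 AM = 5 h 10 min; less 30 min break → 4 h 40 min
Fri: 11:10 AM–10:00 PM = 10 h 50 min; less 30 min break → 10 h 20 min
Sat: 9:13 AM–3:41 PM = 6 h 28 min; less 30 min break → 5 h 58 min
Total: 4 h 40 min + 10 h 20 min + 5 h 58 min = 20 h 58 min.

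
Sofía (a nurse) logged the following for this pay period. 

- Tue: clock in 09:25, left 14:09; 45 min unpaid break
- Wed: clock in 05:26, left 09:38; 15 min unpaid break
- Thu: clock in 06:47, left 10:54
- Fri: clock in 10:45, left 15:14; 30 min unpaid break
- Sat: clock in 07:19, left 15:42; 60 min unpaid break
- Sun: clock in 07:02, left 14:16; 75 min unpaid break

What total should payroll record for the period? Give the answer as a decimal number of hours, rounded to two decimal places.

Tue: 09:25–14:09 = 4 h 44 min; less 45 min break → 3 h 59 min
Wed: 05:26–09:38 = 4 h 12 min; less 15 min break → 3 h 57 min
Thu: 06:47–10:54 = 4 h 7 min
Fri: 10:45–15:14 = 4 h 29 min; less 30 min break → 3 h 59 min
Sat: 07:19–15:42 = 8 h 23 min; less 60 min break → 7 h 23 min
Sun: 07:02–14:16 = 7 h 14 min; less 75 min break → 5 h 59 min
Total: 3 h 59 min + 3 h 57 min + 4 h 7 min + 3 h 59 min + 7 h 23 min + 5 h 59 min = 29 h 24 min.

29.40 hours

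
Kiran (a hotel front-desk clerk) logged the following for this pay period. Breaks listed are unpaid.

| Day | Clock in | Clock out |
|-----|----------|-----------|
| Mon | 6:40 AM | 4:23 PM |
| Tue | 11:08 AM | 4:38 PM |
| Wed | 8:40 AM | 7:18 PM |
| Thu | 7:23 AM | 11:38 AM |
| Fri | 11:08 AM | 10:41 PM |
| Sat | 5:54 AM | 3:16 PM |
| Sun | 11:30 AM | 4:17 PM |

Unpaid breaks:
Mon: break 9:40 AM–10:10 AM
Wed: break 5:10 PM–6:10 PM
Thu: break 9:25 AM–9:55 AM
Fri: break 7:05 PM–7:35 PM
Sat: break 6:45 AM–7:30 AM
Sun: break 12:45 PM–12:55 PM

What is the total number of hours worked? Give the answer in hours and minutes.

Mon: 6:40 AM–4:23 PM = 9 h 43 min; less 30 min break → 9 h 13 min
Tue: 11:08 AM–4:38 PM = 5 h 30 min
Wed: 8:40 AM–7:18 PM = 10 h 38 min; less 60 min break → 9 h 38 min
Thu: 7:23 AM–11:38 AM = 4 h 15 min; less 30 min break → 3 h 45 min
Fri: 11:08 AM–10:41 PM = 11 h 33 min; less 30 min break → 11 h 3 min
Sat: 5:54 AM–3:16 PM = 9 h 22 min; less 45 min break → 8 h 37 min
Sun: 11:30 AM–4:17 PM = 4 h 47 min; less 10 min break → 4 h 37 min
Total: 9 h 13 min + 5 h 30 min + 9 h 38 min + 3 h 45 min + 11 h 3 min + 8 h 37 min + 4 h 37 min = 52 h 23 min.

52 h 23 min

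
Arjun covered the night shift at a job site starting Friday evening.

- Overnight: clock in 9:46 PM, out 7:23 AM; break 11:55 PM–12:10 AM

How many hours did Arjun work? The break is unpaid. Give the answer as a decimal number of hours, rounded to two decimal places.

Overnight: 9:46 PM → midnight = 2 h 14 min; midnight → 7:23 AM = 7 h 23 min; span 9 h 37 min; less 15 min break → 9 h 22 min

9.37 hours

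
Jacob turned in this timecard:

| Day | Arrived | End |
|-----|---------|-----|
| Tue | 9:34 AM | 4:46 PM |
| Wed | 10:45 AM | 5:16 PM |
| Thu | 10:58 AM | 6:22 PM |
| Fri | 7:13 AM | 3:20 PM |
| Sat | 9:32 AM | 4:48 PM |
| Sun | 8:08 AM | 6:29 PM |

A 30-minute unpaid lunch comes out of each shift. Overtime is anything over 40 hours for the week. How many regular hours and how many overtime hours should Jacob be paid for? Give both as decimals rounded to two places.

Regular 40.00 hours, overtime 3.85 hours

Tue: 9:34 AM–4:46 PM = 7 h 12 min; less 30 min break → 6 h 42 min
Wed: 10:45 AM–5:16 PM = 6 h 31 min; less 30 min break → 6 h 1 min
Thu: 10:58 AM–6:22 PM = 7 h 24 min; less 30 min break → 6 h 54 min
Fri: 7:13 AM–3:20 PM = 8 h 7 min; less 30 min break → 7 h 37 min
Sat: 9:32 AM–4:48 PM = 7 h 16 min; less 30 min break → 6 h 46 min
Sun: 8:08 AM–6:29 PM = 10 h 21 min; less 30 min break → 9 h 51 min
Total worked: 43 h 51 min = 43.85 h.
Threshold 40 h → overtime 3 h 51 min, regular 40 h 0 min.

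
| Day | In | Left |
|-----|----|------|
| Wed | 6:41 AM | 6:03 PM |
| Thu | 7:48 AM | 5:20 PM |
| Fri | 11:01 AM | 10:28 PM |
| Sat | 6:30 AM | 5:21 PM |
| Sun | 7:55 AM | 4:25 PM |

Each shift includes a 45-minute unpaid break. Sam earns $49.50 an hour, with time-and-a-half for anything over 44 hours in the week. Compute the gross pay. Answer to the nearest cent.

$2471.29

Wed: 6:41 AM–6:03 PM = 11 h 22 min; less 45 min break → 10 h 37 min
Thu: 7:48 AM–5:20 PM = 9 h 32 min; less 45 min break → 8 h 47 min
Fri: 11:01 AM–10:28 PM = 11 h 27 min; less 45 min break → 10 h 42 min
Sat: 6:30 AM–5:21 PM = 10 h 51 min; less 45 min break → 10 h 6 min
Sun: 7:55 AM–4:25 PM = 8 h 30 min; less 45 min break → 7 h 45 min
Total worked: 47 h 57 min = 2877 min.
Regular 44 h 0 min = 2640 min at $49.50/h; overtime 3 h 57 min = 237 min at $74.25/h.
Pay = (2640 × $49.50 + 237 × $74.25) ÷ 60 = $2471.29.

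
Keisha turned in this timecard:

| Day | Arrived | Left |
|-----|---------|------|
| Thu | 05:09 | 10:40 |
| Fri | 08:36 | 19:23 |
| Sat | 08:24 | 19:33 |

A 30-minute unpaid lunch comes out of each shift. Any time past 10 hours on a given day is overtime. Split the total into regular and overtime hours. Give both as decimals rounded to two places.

Thu: 05:09–10:40 = 5 h 31 min; less 30 min break → 5 h 1 min
Fri: 08:36–19:23 = 10 h 47 min; less 30 min break → 10 h 17 min
Sat: 08:24–19:33 = 11 h 9 min; less 30 min break → 10 h 39 min
Thu reg 5 h 1 min / OT 0 h 0 min; Fri reg 10 h 0 min / OT 0 h 17 min; Sat reg 10 h 0 min / OT 0 h 39 min.
Totals: regular 25 h 1 min, overtime 0 h 56 min.

Regular 25.02 hours, overtime 0.93 hours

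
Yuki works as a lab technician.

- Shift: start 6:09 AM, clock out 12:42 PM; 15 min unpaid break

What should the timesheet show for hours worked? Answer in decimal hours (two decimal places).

Shift: 6:09 AM–12:42 PM = 6 h 33 min; less 15 min break → 6 h 18 min

6.30 hours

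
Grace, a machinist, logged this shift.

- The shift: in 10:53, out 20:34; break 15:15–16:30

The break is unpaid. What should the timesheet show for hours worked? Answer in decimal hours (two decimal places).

The shift: 10:53–20:34 = 9 h 41 min; less 75 min break → 8 h 26 min

8.43 hours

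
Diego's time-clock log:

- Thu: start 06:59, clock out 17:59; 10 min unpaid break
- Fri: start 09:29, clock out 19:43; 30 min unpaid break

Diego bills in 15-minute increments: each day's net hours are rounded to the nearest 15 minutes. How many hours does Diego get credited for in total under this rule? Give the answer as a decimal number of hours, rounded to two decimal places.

Thu: 06:59–17:59 = 11 h 0 min − 10 min = 10 h 50 min → rounds to 10 h 45 min
Fri: 09:29–19:43 = 10 h 14 min − 30 min = 9 h 44 min → rounds to 9 h 45 min
Total credited: 20 h 30 min.

20.50 hours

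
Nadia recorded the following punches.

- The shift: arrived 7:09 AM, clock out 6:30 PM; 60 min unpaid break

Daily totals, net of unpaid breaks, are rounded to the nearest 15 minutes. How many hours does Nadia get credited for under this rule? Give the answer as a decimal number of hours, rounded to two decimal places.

The shift: 7:09 AM–6:30 PM = 11 h 21 min − 60 min = 10 h 21 min → rounds to 10 h 15 min

10.25 hours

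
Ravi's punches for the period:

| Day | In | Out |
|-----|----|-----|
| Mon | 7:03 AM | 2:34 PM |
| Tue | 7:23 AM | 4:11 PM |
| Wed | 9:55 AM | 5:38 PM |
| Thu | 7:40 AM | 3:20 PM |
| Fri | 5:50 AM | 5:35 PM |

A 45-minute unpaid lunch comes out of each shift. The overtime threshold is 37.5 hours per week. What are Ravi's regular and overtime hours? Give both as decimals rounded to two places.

Regular 37.50 hours, overtime 2.20 hours

Mon: 7:03 AM–2:34 PM = 7 h 31 min; less 45 min break → 6 h 46 min
Tue: 7:23 AM–4:11 PM = 8 h 48 min; less 45 min break → 8 h 3 min
Wed: 9:55 AM–5:38 PM = 7 h 43 min; less 45 min break → 6 h 58 min
Thu: 7:40 AM–3:20 PM = 7 h 40 min; less 45 min break → 6 h 55 min
Fri: 5:50 AM–5:35 PM = 11 h 45 min; less 45 min break → 11 h 0 min
Total worked: 39 h 42 min = 39.70 h.
Threshold 37.5 h → overtime 2 h 12 min, regular 37 h 30 min.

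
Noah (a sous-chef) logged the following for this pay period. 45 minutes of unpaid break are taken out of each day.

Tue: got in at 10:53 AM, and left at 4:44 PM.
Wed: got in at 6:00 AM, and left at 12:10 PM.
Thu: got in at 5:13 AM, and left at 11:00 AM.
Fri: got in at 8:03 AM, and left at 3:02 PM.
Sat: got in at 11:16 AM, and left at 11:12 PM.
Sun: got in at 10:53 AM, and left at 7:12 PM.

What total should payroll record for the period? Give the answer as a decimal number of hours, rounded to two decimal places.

Tue: 10:53 AM–4:44 PM = 5 h 51 min; less 45 min break → 5 h 6 min
Wed: 6:00 AM–12:10 PM = 6 h 10 min; less 45 min break → 5 h 25 min
Thu: 5:13 AM–11:00 AM = 5 h 47 min; less 45 min break → 5 h 2 min
Fri: 8:03 AM–3:02 PM = 6 h 59 min; less 45 min break → 6 h 14 min
Sat: 11:16 AM–11:12 PM = 11 h 56 min; less 45 min break → 11 h 11 min
Sun: 10:53 AM–7:12 PM = 8 h 19 min; less 45 min break → 7 h 34 min
Total: 5 h 6 min + 5 h 25 min + 5 h 2 min + 6 h 14 min + 11 h 11 min + 7 h 34 min = 40 h 32 min.

40.53 hours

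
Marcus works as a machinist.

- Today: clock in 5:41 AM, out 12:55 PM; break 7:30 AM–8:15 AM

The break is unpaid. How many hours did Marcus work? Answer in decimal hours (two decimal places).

Today: 5:41 AM–12:55 PM = 7 h 14 min; less 45 min break → 6 h 29 min

6.48 hours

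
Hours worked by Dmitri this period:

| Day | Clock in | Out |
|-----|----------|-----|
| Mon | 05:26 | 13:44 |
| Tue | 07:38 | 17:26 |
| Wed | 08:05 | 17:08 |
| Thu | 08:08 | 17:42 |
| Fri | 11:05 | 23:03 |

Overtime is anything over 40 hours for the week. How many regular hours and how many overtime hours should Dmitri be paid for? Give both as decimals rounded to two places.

Mon: 05:26–13:44 = 8 h 18 min
Tue: 07:38–17:26 = 9 h 48 min
Wed: 08:05–17:08 = 9 h 3 min
Thu: 08:08–17:42 = 9 h 34 min
Fri: 11:05–23:03 = 11 h 58 min
Total worked: 48 h 41 min = 48.68 h.
Threshold 40 h → overtime 8 h 41 min, regular 40 h 0 min.

Regular 40.00 hours, overtime 8.68 hours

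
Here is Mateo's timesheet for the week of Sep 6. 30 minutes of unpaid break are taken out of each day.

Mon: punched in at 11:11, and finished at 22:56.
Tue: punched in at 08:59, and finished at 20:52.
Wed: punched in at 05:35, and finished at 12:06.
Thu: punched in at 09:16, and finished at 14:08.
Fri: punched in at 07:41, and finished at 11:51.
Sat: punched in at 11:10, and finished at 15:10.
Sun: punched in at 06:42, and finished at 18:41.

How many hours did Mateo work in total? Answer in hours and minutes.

Mon: 11:11–22:56 = 11 h 45 min; less 30 min break → 11 h 15 min
Tue: 08:59–20:52 = 11 h 53 min; less 30 min break → 11 h 23 min
Wed: 05:35–12:06 = 6 h 31 min; less 30 min break → 6 h 1 min
Thu: 09:16–14:08 = 4 h 52 min; less 30 min break → 4 h 22 min
Fri: 07:41–11:51 = 4 h 10 min; less 30 min break → 3 h 40 min
Sat: 11:10–15:10 = 4 h 0 min; less 30 min break → 3 h 30 min
Sun: 06:42–18:41 = 11 h 59 min; less 30 min break → 11 h 29 min
Total: 11 h 15 min + 11 h 23 min + 6 h 1 min + 4 h 22 min + 3 h 40 min + 3 h 30 min + 11 h 29 min = 51 h 40 min.

51 h 40 min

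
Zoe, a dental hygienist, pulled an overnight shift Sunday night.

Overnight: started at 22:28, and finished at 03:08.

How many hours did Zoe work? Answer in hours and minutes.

Overnight: 22:28 → midnight = 1 h 32 min; midnight → 03:08 = 3 h 8 min; span 4 h 40 min

4 h 40 min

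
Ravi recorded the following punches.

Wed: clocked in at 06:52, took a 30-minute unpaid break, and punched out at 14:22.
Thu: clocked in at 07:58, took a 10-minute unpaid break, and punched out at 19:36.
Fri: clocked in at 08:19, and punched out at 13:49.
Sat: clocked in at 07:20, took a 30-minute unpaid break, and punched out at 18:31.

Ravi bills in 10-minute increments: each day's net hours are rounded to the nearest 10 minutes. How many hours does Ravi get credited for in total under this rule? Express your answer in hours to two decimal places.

Wed: 06:52–14:22 = 7 h 30 min − 30 min = 7 h 0 min → rounds to 7 h 0 min
Thu: 07:58–19:36 = 11 h 38 min − 10 min = 11 h 28 min → rounds to 11 h 30 min
Fri: 08:19–13:49 = 5 h 30 min → rounds to 5 h 30 min
Sat: 07:20–18:31 = 11 h 11 min − 30 min = 10 h 41 min → rounds to 10 h 40 min
Total credited: 34 h 40 min.

34.67 hours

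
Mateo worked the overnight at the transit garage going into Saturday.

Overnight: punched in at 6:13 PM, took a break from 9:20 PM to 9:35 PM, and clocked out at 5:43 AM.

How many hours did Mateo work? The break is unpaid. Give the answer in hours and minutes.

Overnight: 6:13 PM → midnight = 5 h 47 min; midnight → 5:43 AM = 5 h 43 min; span 11 h 30 min; less 15 min break → 11 h 15 min

11 h 15 min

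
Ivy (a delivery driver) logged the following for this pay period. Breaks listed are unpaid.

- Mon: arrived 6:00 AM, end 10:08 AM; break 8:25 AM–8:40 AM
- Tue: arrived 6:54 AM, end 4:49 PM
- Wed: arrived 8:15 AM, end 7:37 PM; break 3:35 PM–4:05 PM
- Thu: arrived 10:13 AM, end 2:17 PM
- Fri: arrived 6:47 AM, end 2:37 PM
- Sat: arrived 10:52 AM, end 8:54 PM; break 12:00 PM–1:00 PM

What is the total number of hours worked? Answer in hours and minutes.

45 h 36 min

Mon: 6:00 AM–10:08 AM = 4 h 8 min; less 15 min break → 3 h 53 min
Tue: 6:54 AM–4:49 PM = 9 h 55 min
Wed: 8:15 AM–7:37 PM = 11 h 22 min; less 30 min break → 10 h 52 min
Thu: 10:13 AM–2:17 PM = 4 h 4 min
Fri: 6:47 AM–2:37 PM = 7 h 50 min
Sat: 10:52 AM–8:54 PM = 10 h 2 min; less 60 min break → 9 h 2 min
Total: 3 h 53 min + 9 h 55 min + 10 h 52 min + 4 h 4 min + 7 h 50 min + 9 h 2 min = 45 h 36 min.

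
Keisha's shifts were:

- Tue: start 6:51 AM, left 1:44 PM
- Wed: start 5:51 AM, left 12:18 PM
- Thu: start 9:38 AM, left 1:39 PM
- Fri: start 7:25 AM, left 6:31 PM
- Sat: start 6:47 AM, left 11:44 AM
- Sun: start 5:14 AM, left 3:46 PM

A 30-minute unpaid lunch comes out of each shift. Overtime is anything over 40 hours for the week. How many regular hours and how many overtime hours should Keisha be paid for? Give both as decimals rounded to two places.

Tue: 6:51 AM–1:44 PM = 6 h 53 min; less 30 min break → 6 h 23 min
Wed: 5:51 AM–12:18 PM = 6 h 27 min; less 30 min break → 5 h 57 min
Thu: 9:38 AM–1:39 PM = 4 h 1 min; less 30 min break → 3 h 31 min
Fri: 7:25 AM–6:31 PM = 11 h 6 min; less 30 min break → 10 h 36 min
Sat: 6:47 AM–11:44 AM = 4 h 57 min; less 30 min break → 4 h 27 min
Sun: 5:14 AM–3:46 PM = 10 h 32 min; less 30 min break → 10 h 2 min
Total worked: 40 h 56 min = 40.93 h.
Threshold 40 h → overtime 0 h 56 min, regular 40 h 0 min.

Regular 40.00 hours, overtime 0.93 hours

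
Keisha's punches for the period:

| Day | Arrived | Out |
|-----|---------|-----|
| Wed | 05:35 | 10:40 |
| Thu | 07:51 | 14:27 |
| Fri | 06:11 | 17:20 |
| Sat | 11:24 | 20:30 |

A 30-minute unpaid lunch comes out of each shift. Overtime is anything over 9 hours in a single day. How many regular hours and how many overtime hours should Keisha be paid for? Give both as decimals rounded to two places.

Wed: 05:35–10:40 = 5 h 5 min; less 30 min break → 4 h 35 min
Thu: 07:51–14:27 = 6 h 36 min; less 30 min break → 6 h 6 min
Fri: 06:11–17:20 = 11 h 9 min; less 30 min break → 10 h 39 min
Sat: 11:24–20:30 = 9 h 6 min; less 30 min break → 8 h 36 min
Wed reg 4 h 35 min / OT 0 h 0 min; Thu reg 6 h 6 min / OT 0 h 0 min; Fri reg 9 h 0 min / OT 1 h 39 min; Sat reg 8 h 36 min / OT 0 h 0 min.
Totals: regular 28 h 17 min, overtime 1 h 39 min.

Regular 28.28 hours, overtime 1.65 hours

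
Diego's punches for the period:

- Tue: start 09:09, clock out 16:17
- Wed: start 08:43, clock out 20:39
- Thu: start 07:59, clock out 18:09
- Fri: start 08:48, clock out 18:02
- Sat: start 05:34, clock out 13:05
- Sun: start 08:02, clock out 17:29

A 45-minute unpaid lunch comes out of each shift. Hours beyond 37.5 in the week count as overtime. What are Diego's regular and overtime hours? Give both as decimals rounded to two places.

Regular 37.50 hours, overtime 13.43 hours

Tue: 09:09–16:17 = 7 h 8 min; less 45 min break → 6 h 23 min
Wed: 08:43–20:39 = 11 h 56 min; less 45 min break → 11 h 11 min
Thu: 07:59–18:09 = 10 h 10 min; less 45 min break → 9 h 25 min
Fri: 08:48–18:02 = 9 h 14 min; less 45 min break → 8 h 29 min
Sat: 05:34–13:05 = 7 h 31 min; less 45 min break → 6 h 46 min
Sun: 08:02–17:29 = 9 h 27 min; less 45 min break → 8 h 42 min
Total worked: 50 h 56 min = 50.93 h.
Threshold 37.5 h → overtime 13 h 26 min, regular 37 h 30 min.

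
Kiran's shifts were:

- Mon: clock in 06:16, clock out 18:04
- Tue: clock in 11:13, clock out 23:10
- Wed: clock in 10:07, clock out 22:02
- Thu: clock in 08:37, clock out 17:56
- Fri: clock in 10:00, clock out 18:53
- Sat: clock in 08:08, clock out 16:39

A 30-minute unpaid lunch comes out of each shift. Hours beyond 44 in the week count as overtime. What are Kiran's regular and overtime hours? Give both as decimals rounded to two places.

Mon: 06:16–18:04 = 11 h 48 min; less 30 min break → 11 h 18 min
Tue: 11:13–23:10 = 11 h 57 min; less 30 min break → 11 h 27 min
Wed: 10:07–22:02 = 11 h 55 min; less 30 min break → 11 h 25 min
Thu: 08:37–17:56 = 9 h 19 min; less 30 min break → 8 h 49 min
Fri: 10:00–18:53 = 8 h 53 min; less 30 min break → 8 h 23 min
Sat: 08:08–16:39 = 8 h 31 min; less 30 min break → 8 h 1 min
Total worked: 59 h 23 min = 59.38 h.
Threshold 44 h → overtime 15 h 23 min, regular 44 h 0 min.

Regular 44.00 hours, overtime 15.38 hours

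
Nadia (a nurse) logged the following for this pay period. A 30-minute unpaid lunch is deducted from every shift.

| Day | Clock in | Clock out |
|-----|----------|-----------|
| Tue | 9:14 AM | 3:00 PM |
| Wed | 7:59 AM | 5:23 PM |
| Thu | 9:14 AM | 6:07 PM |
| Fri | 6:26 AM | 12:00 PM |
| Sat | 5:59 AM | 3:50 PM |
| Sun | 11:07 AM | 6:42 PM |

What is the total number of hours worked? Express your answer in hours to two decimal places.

Tue: 9:14 AM–3:00 PM = 5 h 46 min; less 30 min break → 5 h 16 min
Wed: 7:59 AM–5:23 PM = 9 h 24 min; less 30 min break → 8 h 54 min
Thu: 9:14 AM–6:07 PM = 8 h 53 min; less 30 min break → 8 h 23 min
Fri: 6:26 AM–12:00 PM = 5 h 34 min; less 30 min break → 5 h 4 min
Sat: 5:59 AM–3:50 PM = 9 h 51 min; less 30 min break → 9 h 21 min
Sun: 11:07 AM–6:42 PM = 7 h 35 min; less 30 min break → 7 h 5 min
Total: 5 h 16 min + 8 h 54 min + 8 h 23 min + 5 h 4 min + 9 h 21 min + 7 h 5 min = 44 h 3 min.

44.05 hours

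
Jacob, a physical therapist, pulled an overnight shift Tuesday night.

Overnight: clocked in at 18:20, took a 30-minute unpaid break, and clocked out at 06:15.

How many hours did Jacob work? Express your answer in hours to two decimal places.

11.42 hours

Overnight: 18:20 → midnight = 5 h 40 min; midnight → 06:15 = 6 h 15 min; span 11 h 55 min; less 30 min break → 11 h 25 min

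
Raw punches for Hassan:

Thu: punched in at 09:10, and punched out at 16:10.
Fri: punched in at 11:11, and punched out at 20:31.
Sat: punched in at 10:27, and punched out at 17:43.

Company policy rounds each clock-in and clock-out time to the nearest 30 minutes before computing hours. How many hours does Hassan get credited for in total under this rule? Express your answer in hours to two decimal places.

23.50 hours

Thu: in 09:10→09:00, out 16:10→16:00; 7 h 0 min
Fri: in 11:11→11:00, out 20:31→20:30; 9 h 30 min
Sat: in 10:27→10:30, out 17:43→17:30; 7 h 0 min
Total credited: 23 h 30 min.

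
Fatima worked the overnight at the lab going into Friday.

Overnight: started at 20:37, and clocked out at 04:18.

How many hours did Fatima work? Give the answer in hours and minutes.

Overnight: 20:37 → midnight = 3 h 23 min; midnight → 04:18 = 4 h 18 min; span 7 h 41 min

7 h 41 min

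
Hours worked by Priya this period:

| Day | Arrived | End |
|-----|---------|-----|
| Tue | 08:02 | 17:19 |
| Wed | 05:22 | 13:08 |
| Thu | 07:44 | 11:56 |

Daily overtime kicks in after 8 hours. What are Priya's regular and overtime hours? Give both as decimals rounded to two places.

Regular 19.97 hours, overtime 1.28 hours

Tue: 08:02–17:19 = 9 h 17 min
Wed: 05:22–13:08 = 7 h 46 min
Thu: 07:44–11:56 = 4 h 12 min
Tue reg 8 h 0 min / OT 1 h 17 min; Wed reg 7 h 46 min / OT 0 h 0 min; Thu reg 4 h 12 min / OT 0 h 0 min.
Totals: regular 19 h 58 min, overtime 1 h 17 min.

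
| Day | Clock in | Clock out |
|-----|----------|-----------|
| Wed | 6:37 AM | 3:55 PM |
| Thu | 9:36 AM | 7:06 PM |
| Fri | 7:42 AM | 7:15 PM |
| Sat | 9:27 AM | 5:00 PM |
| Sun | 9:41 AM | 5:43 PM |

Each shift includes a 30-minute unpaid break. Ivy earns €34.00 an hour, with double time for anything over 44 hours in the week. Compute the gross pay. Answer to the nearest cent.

€1476.73

Wed: 6:37 AM–3:55 PM = 9 h 18 min; less 30 min break → 8 h 48 min
Thu: 9:36 AM–7:06 PM = 9 h 30 min; less 30 min break → 9 h 0 min
Fri: 7:42 AM–7:15 PM = 11 h 33 min; less 30 min break → 11 h 3 min
Sat: 9:27 AM–5:00 PM = 7 h 33 min; less 30 min break → 7 h 3 min
Sun: 9:41 AM–5:43 PM = 8 h 2 min; less 30 min break → 7 h 32 min
Total worked: 43 h 26 min = 2606 min.
Regular 43 h 26 min = 2606 min at €34.00/h; overtime 0 h 0 min = 0 min at €68.00/h.
Pay = (2606 × €34.00 + 0 × €68.00) ÷ 60 = €1476.73.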